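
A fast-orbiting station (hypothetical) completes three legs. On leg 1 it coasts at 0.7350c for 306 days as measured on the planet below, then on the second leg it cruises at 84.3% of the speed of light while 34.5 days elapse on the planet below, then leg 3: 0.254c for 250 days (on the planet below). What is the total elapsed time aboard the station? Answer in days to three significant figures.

Leg 1: γ = 1/√(1 − 0.7350²) = 1/√0.4598 = 1.475; τ_1 = 306/1.475 = 207.5 days.
Leg 2: β = 0.843; γ = 1/√(1 − 0.843²) = 1/√0.2894 = 1.859; τ_2 = 34.5/1.859 = 18.56 days.
Leg 3: γ = 1/√(1 − 0.254²) = 1/√0.9355 = 1.034; τ_3 = 250/1.034 = 241.8 days.
Total: 207.5 + 18.56 + 241.8 days.

τ = 468 days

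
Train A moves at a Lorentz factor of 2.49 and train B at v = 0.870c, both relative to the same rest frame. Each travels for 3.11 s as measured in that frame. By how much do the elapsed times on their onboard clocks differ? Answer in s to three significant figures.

|τ_A − τ_B| = 0.284 s

A: γ = 2.49; τ_A = 3.11/2.490 = 1.249 s.
B: γ = 1/√(1 − 0.870²) = 1/√0.2431 = 2.028; τ_B = 3.11/2.028 = 1.533 s.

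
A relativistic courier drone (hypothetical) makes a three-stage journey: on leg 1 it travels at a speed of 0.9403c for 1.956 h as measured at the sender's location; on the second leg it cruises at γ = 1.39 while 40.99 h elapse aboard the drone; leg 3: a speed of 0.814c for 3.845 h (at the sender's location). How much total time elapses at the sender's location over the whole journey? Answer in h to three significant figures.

Δt = 62.8 h

Leg 1: 1.956 h is already measured at the sender's location.
Leg 2: γ = 1.39; Δt_2 = 1.390 × 40.99 = 56.98 h.
Leg 3: 3.845 h is already measured at the sender's location.
Total: 1.956 + 56.98 + 3.845 h.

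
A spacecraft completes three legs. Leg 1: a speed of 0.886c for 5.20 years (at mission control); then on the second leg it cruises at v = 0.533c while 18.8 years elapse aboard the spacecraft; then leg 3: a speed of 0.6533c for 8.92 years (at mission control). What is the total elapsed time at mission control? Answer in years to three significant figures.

Leg 1: 5.20 years is already measured at mission control.
Leg 2: γ = 1/√(1 − 0.533²) = 1/√0.7159 = 1.182; Δt_2 = 1.182 × 18.8 = 22.22 years.
Leg 3: 8.92 years is already measured at mission control.
Total: 5.200 + 22.22 + 8.920 years.

Δt = 36.3 years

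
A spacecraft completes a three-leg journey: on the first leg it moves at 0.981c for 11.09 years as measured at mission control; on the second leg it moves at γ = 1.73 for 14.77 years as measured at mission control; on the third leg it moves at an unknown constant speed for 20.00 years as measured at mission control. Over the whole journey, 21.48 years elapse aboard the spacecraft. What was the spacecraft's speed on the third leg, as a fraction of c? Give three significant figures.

β = 0.842

Leg 1: γ = 1/√(1 − 0.981²) = 1/√0.03764 = 5.154; τ_1 = 11.09/5.154 = 2.152 years.
Leg 2: γ = 1.73; τ_2 = 14.77/1.730 = 8.538 years.
Leg 3: speed unknown; τ_3 = 20.00/γ_3.
Total proper time: 2.152 + 8.538 + τ_3 = 21.48, so τ_3 = 21.48 − 10.69 = 10.79 years.
γ_3 = 20.00/10.79 = 1.853; β = √(1 − 1/γ²) = √0.7089.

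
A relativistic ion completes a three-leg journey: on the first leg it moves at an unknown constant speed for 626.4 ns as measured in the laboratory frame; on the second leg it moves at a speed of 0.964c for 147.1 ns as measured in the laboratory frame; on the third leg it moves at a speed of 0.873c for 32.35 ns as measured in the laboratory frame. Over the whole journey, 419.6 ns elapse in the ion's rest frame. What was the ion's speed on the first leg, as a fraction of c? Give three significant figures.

Leg 1: speed unknown; τ_1 = 626.4/γ_1.
Leg 2: γ = 1/√(1 − 0.964²) = 1/√0.07070 = 3.761; τ_2 = 147.1/3.761 = 39.11 ns.
Leg 3: γ = 1/√(1 − 0.873²) = 1/√0.2379 = 2.050; τ_3 = 32.35/2.050 = 15.78 ns.
Total proper time: τ_1 + 39.11 + 15.78 = 419.6, so τ_1 = 419.6 − 54.89 = 364.7 ns.
γ_1 = 626.4/364.7 = 1.718; β = √(1 − 1/γ²) = √0.6610.

β = 0.813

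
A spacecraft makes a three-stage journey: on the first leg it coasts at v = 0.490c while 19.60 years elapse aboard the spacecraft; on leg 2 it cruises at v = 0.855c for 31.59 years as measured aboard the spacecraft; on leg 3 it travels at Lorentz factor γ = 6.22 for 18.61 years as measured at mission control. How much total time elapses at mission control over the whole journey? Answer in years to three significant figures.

Δt = 102 years

Leg 1: γ = 1/√(1 − 0.490²) = 1/√0.7599 = 1.147; Δt_1 = 1.147 × 19.60 = 22.48 years.
Leg 2: γ = 1/√(1 − 0.855²) = 1/√0.2690 = 1.928; Δt_2 = 1.928 × 31.59 = 60.91 years.
Leg 3: 18.61 years is already measured at mission control.
Total: 22.48 + 60.91 + 18.61 years.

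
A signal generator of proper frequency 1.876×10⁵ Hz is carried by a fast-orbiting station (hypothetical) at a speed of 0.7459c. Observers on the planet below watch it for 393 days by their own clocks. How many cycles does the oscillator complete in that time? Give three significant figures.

N = 4.24×10¹²

γ = 1/√(1 − 0.7459²) = 1/√0.4436 = 1.501
During 393 days of lab time, the oscillator's proper time advances by τ = Δt/γ = 393/1.501 = 261.8 days = 2.262×10⁷ s.
N = f × τ = 1.876×10⁵ × 2.262×10⁷ = 4.243×10¹².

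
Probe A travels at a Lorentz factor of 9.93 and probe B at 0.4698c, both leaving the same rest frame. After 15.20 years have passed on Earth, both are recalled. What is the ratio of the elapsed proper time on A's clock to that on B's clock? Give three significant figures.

A: γ = 9.93. B: γ = 1/√(1 − 0.4698²) = 1/√0.7793 = 1.133.
τ_A/τ_B = γ_B/γ_A = 1.133/9.930 = 0.1141, so τ_A/τ_B = 0.1141.

τ_A/τ_B = 0.114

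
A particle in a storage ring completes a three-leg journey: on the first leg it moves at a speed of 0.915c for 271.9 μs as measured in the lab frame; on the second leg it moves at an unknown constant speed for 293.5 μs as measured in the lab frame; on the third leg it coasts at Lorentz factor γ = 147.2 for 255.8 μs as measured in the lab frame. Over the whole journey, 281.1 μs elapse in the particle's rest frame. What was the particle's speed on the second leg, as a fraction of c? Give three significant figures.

β = 0.816

Leg 1: γ = 1/√(1 − 0.915²) = 1/√0.1628 = 2.479; τ_1 = 271.9/2.479 = 109.7 μs.
Leg 2: speed unknown; τ_2 = 293.5/γ_2.
Leg 3: γ = 147.2; τ_3 = 255.8/147.2 = 1.738 μs.
Total proper time: 109.7 + τ_2 + 1.738 = 281.1, so τ_2 = 281.1 − 111.4 = 169.7 μs.
γ_2 = 293.5/169.7 = 1.730; β = √(1 − 1/γ²) = √0.6658.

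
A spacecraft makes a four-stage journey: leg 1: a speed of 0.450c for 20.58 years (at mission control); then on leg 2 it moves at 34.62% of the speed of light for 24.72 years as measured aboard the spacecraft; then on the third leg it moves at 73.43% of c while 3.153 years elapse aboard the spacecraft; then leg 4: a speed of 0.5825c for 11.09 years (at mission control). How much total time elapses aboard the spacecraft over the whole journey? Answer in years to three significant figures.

Leg 1: γ = 1/√(1 − 0.450²) = 1/√0.7975 = 1.120; τ_1 = 20.58/1.120 = 18.38 years.
Leg 2: 24.72 years is already measured aboard the spacecraft.
Leg 3: 3.153 years is already measured aboard the spacecraft.
Leg 4: γ = 1/√(1 − 0.5825²) = 1/√0.6607 = 1.230; τ_4 = 11.09/1.230 = 9.014 years.
Total: 18.38 + 24.72 + 3.153 + 9.014 years.

τ = 55.3 years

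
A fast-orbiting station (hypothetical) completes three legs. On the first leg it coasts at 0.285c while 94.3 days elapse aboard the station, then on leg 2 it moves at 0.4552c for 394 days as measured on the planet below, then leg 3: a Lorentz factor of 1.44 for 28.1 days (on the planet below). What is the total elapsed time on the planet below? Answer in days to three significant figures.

Leg 1: γ = 1/√(1 − 0.285²) = 1/√0.9188 = 1.043; Δt_1 = 1.043 × 94.3 = 98.38 days.
Leg 2: 394 days is already measured on the planet below.
Leg 3: 28.1 days is already measured on the planet below.
Total: 98.38 + 394.0 + 28.10 days.

Δt = 520 days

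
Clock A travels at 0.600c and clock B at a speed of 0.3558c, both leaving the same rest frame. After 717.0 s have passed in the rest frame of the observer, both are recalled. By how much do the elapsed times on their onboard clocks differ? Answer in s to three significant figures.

|τ_A − τ_B| = 96.5 s

A: γ = 1/√(1 − 0.600²) = 5/4 = 1.250; τ_A = 717.0/1.250 = 573.6 s.
B: γ = 1/√(1 − 0.3558²) = 1/√0.8734 = 1.070; τ_B = 717.0/1.070 = 670.1 s.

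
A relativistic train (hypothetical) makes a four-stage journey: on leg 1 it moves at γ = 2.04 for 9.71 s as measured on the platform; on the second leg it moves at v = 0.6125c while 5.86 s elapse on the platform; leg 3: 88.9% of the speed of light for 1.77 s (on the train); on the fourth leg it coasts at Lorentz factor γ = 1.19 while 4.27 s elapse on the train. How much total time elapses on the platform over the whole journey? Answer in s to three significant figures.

Δt = 24.5 s

Leg 1: 9.71 s is already measured on the platform.
Leg 2: 5.86 s is already measured on the platform.
Leg 3: β = 0.889; γ = 1/√(1 − 0.889²) = 1/√0.2097 = 2.184; Δt_3 = 2.184 × 1.77 = 3.865 s.
Leg 4: γ = 1.19; Δt_4 = 1.190 × 4.27 = 5.081 s.
Total: 9.710 + 5.860 + 3.865 + 5.081 s.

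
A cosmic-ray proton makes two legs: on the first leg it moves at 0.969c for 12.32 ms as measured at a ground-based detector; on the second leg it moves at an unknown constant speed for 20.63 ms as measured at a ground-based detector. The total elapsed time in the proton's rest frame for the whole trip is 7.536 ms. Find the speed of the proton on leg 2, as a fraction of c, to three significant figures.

β = 0.976

Leg 1: γ = 1/√(1 − 0.969²) = 1/√0.06104 = 4.048; τ_1 = 12.32/4.048 = 3.044 ms.
Leg 2: speed unknown; τ_2 = 20.63/γ_2.
Total proper time: 3.044 + τ_2 = 7.536, so τ_2 = 7.536 − 3.044 = 4.492 ms.
γ_2 = 20.63/4.492 = 4.592; β = √(1 − 1/γ²) = √0.9526.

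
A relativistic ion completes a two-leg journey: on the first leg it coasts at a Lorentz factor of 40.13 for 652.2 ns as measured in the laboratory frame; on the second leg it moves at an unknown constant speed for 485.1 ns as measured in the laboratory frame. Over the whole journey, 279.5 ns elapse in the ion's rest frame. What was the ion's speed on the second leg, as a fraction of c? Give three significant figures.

Leg 1: γ = 40.13; τ_1 = 652.2/40.13 = 16.25 ns.
Leg 2: speed unknown; τ_2 = 485.1/γ_2.
Total proper time: 16.25 + τ_2 = 279.5, so τ_2 = 279.5 − 16.25 = 263.2 ns.
γ_2 = 485.1/263.2 = 1.843; β = √(1 − 1/γ²) = √0.7055.

β = 0.840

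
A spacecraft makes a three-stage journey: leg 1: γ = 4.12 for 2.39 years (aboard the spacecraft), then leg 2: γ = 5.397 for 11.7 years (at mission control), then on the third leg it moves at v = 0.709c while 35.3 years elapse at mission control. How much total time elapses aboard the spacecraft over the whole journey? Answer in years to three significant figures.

τ = 29.5 years

Leg 1: 2.39 years is already measured aboard the spacecraft.
Leg 2: γ = 5.397; τ_2 = 11.7/5.397 = 2.168 years.
Leg 3: γ = 1/√(1 − 0.709²) = 1/√0.4973 = 1.418; τ_3 = 35.3/1.418 = 24.89 years.
Total: 2.390 + 2.168 + 24.89 years.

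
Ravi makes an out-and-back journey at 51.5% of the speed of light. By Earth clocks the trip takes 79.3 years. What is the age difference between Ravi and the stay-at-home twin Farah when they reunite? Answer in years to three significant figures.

β = 0.515; γ = 1/√(1 − 0.515²) = 1/√0.7348 = 1.167
Ravi's elapsed proper time: τ = 79.3/1.167 = 67.98 years.
Age gap = Δt − τ = 79.3 − 67.98 years.

Δt − τ = 11.3 years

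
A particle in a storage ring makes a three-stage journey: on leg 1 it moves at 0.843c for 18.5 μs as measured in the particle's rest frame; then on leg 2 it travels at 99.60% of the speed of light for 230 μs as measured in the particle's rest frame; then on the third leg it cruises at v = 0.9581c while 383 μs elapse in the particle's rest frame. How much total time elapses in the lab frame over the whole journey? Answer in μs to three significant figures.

Leg 1: γ = 1/√(1 − 0.843²) = 1/√0.2894 = 1.859; Δt_1 = 1.859 × 18.5 = 34.39 μs.
Leg 2: β = 0.9960; γ = 1/√(1 − 0.9960²) = 1/√0.007984 = 11.19; Δt_2 = 11.19 × 230 = 2574 μs.
Leg 3: γ = 1/√(1 − 0.9581²) = 1/√0.08204 = 3.491; Δt_3 = 3.491 × 383 = 1337 μs.
Total: 34.39 + 2574 + 1337 μs.

Δt = 3950 μs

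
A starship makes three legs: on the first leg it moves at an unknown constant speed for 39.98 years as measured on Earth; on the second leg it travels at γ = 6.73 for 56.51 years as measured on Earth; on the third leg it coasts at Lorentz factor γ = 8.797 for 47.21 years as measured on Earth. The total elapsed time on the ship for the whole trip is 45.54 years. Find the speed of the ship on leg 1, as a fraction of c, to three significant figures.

Leg 1: speed unknown; τ_1 = 39.98/γ_1.
Leg 2: γ = 6.73; τ_2 = 56.51/6.730 = 8.397 years.
Leg 3: γ = 8.797; τ_3 = 47.21/8.797 = 5.367 years.
Total proper time: τ_1 + 8.397 + 5.367 = 45.54, so τ_1 = 45.54 − 13.76 = 31.78 years.
γ_1 = 39.98/31.78 = 1.258; β = √(1 − 1/γ²) = √0.3683.

β = 0.607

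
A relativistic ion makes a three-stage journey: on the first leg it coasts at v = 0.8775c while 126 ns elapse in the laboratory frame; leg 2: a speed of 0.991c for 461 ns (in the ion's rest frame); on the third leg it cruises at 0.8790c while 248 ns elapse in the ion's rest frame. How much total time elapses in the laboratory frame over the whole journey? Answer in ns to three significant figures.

Leg 1: 126 ns is already measured in the laboratory frame.
Leg 2: γ = 1/√(1 − 0.991²) = 1/√0.01792 = 7.470; Δt_2 = 7.470 × 461 = 3444 ns.
Leg 3: γ = 1/√(1 − 0.8790²) = 1/√0.2274 = 2.097; Δt_3 = 2.097 × 248 = 520.1 ns.
Total: 126.0 + 3444 + 520.1 ns.

Δt = 4090 ns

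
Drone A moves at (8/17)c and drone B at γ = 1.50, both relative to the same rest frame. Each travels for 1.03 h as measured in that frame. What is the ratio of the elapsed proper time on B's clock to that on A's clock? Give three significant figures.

τ_B/τ_A = 0.756

A: γ = 1/√(1 − (8/17)²) = 17/15 ≈ 1.133. B: γ = 1.50.
τ_A/τ_B = γ_B/γ_A = 1.500/1.133 = 1.324, so τ_B/τ_A = 0.7556.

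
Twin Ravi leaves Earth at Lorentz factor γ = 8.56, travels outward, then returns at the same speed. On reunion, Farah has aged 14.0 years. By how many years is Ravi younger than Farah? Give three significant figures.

γ = 8.56
Ravi's elapsed proper time: τ = 14.0/8.560 = 1.636 years.
Age gap = Δt − τ = 14.0 − 1.636 years.

Δt − τ = 12.4 years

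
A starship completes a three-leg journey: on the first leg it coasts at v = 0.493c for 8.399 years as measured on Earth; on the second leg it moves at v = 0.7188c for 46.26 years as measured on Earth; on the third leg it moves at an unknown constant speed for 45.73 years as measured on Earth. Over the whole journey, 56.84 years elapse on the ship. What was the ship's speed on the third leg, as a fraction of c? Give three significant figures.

β = 0.925

Leg 1: γ = 1/√(1 − 0.493²) = 1/√0.7570 = 1.149; τ_1 = 8.399/1.149 = 7.307 years.
Leg 2: γ = 1/√(1 − 0.7188²) = 1/√0.4833 = 1.438; τ_2 = 46.26/1.438 = 32.16 years.
Leg 3: speed unknown; τ_3 = 45.73/γ_3.
Total proper time: 7.307 + 32.16 + τ_3 = 56.84, so τ_3 = 56.84 − 39.47 = 17.37 years.
γ_3 = 45.73/17.37 = 2.632; β = √(1 − 1/γ²) = √0.8557.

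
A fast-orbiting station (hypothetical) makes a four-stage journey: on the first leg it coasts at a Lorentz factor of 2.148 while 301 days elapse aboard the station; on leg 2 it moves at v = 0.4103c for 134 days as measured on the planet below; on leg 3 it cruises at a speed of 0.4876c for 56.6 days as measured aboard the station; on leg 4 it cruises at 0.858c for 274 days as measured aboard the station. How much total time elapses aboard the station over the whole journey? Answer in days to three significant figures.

τ = 754 days

Leg 1: 301 days is already measured aboard the station.
Leg 2: γ = 1/√(1 − 0.4103²) = 1/√0.8317 = 1.097; τ_2 = 134/1.097 = 122.2 days.
Leg 3: 56.6 days is already measured aboard the station.
Leg 4: 274 days is already measured aboard the station.
Total: 301.0 + 122.2 + 56.60 + 274.0 days.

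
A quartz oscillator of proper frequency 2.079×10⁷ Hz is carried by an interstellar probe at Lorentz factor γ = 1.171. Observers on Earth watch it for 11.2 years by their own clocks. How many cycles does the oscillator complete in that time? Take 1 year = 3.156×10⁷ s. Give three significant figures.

N = 6.28×10¹⁵

γ = 1.171
During 11.2 years of lab time, the oscillator's proper time advances by τ = Δt/γ = 11.2/1.171 = 9.564 years = 3.019×10⁸ s.
N = f × τ = 2.079×10⁷ × 3.019×10⁸ = 6.276×10¹⁵.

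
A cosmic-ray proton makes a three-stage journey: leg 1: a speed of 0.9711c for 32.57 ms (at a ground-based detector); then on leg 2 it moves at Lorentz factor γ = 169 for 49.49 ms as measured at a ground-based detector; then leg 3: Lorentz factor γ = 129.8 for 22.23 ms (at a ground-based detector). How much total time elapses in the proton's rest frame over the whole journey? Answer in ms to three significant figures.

τ = 8.24 ms

Leg 1: γ = 1/√(1 − 0.9711²) = 1/√0.05696 = 4.190; τ_1 = 32.57/4.190 = 7.774 ms.
Leg 2: γ = 169; τ_2 = 49.49/169.0 = 0.2928 ms.
Leg 3: γ = 129.8; τ_3 = 22.23/129.8 = 0.1713 ms.
Total: 7.774 + 0.2928 + 0.1713 ms.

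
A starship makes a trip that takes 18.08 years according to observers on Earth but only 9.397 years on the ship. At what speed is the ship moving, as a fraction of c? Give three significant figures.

The proper time is measured on the ship (both events occur at the ship's location); Δt is measured on Earth. γ = Δt/τ = 18.08/9.397 = 1.924.
β = √(1 − 1/γ²) = √(1 − 0.2701) = √0.7299

β = 0.854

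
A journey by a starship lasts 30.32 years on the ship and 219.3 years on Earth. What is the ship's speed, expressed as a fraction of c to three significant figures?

The proper time is measured on the ship (both events occur at the ship's location); Δt is measured on Earth. γ = Δt/τ = 219.3/30.32 = 7.233.
β = √(1 − 1/γ²) = √(1 − 0.01912) = √0.9809

β = 0.990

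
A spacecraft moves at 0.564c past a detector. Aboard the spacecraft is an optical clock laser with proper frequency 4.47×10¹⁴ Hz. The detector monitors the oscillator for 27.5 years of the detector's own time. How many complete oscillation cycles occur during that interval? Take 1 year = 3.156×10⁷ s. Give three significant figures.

γ = 1/√(1 − 0.564²) = 1/√0.6819 = 1.211
During 27.5 years of lab time, the oscillator's proper time advances by τ = Δt/γ = 27.5/1.211 = 22.71 years = 7.167×10⁸ s.
N = f × τ = 4.47×10¹⁴ × 7.167×10⁸ = 3.204×10²³.

N = 3.20×10²³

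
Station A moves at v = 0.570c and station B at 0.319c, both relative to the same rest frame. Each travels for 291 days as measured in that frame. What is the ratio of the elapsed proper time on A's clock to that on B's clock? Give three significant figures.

τ_A/τ_B = 0.867

A: γ = 1/√(1 − 0.570²) = 1/√0.6751 = 1.217. B: γ = 1/√(1 − 0.319²) = 1/√0.8982 = 1.055.
τ_A/τ_B = γ_B/γ_A = 1.055/1.217 = 0.8669, so τ_A/τ_B = 0.8669.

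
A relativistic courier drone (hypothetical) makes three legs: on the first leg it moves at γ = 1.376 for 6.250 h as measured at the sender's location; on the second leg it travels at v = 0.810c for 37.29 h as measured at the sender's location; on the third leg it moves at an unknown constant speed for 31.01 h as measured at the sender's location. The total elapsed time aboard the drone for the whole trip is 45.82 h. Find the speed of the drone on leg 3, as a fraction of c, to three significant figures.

Leg 1: γ = 1.376; τ_1 = 6.250/1.376 = 4.542 h.
Leg 2: γ = 1/√(1 − 0.810²) = 1/√0.3439 = 1.705; τ_2 = 37.29/1.705 = 21.87 h.
Leg 3: speed unknown; τ_3 = 31.01/γ_3.
Total proper time: 4.542 + 21.87 + τ_3 = 45.82, so τ_3 = 45.82 − 26.41 = 19.41 h.
γ_3 = 31.01/19.41 = 1.598; β = √(1 − 1/γ²) = √0.6082.

β = 0.780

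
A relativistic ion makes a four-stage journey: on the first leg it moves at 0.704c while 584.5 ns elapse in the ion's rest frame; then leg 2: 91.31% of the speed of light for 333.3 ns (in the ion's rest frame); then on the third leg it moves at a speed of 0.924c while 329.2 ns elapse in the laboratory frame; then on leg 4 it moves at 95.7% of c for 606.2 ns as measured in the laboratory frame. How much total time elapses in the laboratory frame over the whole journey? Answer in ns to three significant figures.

Δt = 2580 ns

Leg 1: γ = 1/√(1 − 0.704²) = 1/√0.5044 = 1.408; Δt_1 = 1.408 × 584.5 = 823.0 ns.
Leg 2: β = 0.9131; γ = 1/√(1 − 0.9131²) = 1/√0.1662 = 2.453; Δt_2 = 2.453 × 333.3 = 817.4 ns.
Leg 3: 329.2 ns is already measured in the laboratory frame.
Leg 4: 606.2 ns is already measured in the laboratory frame.
Total: 823.0 + 817.4 + 329.2 + 606.2 ns.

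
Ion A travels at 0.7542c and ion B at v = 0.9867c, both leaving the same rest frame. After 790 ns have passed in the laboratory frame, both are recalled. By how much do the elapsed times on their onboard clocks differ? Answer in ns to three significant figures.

A: γ = 1/√(1 − 0.7542²) = 1/√0.4312 = 1.523; τ_A = 790/1.523 = 518.7 ns.
B: γ = 1/√(1 − 0.9867²) = 1/√0.02642 = 6.152; τ_B = 790/6.152 = 128.4 ns.

|τ_A − τ_B| = 390 ns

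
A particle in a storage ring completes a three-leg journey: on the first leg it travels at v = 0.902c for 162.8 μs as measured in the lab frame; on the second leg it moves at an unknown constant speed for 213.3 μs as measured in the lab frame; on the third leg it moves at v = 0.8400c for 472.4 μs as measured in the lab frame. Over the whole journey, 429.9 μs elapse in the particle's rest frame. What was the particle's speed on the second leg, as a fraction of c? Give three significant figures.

β = 0.875

Leg 1: γ = 1/√(1 − 0.902²) = 1/√0.1864 = 2.316; τ_1 = 162.8/2.316 = 70.29 μs.
Leg 2: speed unknown; τ_2 = 213.3/γ_2.
Leg 3: γ = 1/√(1 − 0.8400²) = 1/√0.2944 = 1.843; τ_3 = 472.4/1.843 = 256.3 μs.
Total proper time: 70.29 + τ_2 + 256.3 = 429.9, so τ_2 = 429.9 − 326.6 = 103.3 μs.
γ_2 = 213.3/103.3 = 2.065; β = √(1 − 1/γ²) = √0.7655.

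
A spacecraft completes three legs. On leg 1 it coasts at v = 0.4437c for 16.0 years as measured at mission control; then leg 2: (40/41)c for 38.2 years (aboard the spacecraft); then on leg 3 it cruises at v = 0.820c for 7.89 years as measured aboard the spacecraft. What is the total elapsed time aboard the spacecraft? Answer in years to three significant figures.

τ = 60.4 years

Leg 1: γ = 1/√(1 − 0.4437²) = 1/√0.8031 = 1.116; τ_1 = 16.0/1.116 = 14.34 years.
Leg 2: 38.2 years is already measured aboard the spacecraft.
Leg 3: 7.89 years is already measured aboard the spacecraft.
Total: 14.34 + 38.20 + 7.890 years.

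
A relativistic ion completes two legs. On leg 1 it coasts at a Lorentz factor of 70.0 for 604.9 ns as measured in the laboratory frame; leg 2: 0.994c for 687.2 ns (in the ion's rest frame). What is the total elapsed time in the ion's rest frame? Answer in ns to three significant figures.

Leg 1: γ = 70.0; τ_1 = 604.9/70.00 = 8.641 ns.
Leg 2: 687.2 ns is already measured in the ion's rest frame.
Total: 8.641 + 687.2 ns.

τ = 696 ns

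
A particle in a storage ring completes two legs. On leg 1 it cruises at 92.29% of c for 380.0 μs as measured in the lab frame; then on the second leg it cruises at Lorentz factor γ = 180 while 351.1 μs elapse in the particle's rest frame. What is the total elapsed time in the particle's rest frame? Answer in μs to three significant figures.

Leg 1: β = 0.9229; γ = 1/√(1 − 0.9229²) = 1/√0.1483 = 2.597; τ_1 = 380.0/2.597 = 146.3 μs.
Leg 2: 351.1 μs is already measured in the particle's rest frame.
Total: 146.3 + 351.1 μs.

τ = 497 μs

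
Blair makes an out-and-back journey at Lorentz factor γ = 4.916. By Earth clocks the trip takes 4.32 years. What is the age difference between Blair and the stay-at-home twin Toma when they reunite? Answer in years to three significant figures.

γ = 4.916
Blair's elapsed proper time: τ = 4.32/4.916 = 0.8788 years.
Age gap = Δt − τ = 4.32 − 0.8788 years.

Δt − τ = 3.44 years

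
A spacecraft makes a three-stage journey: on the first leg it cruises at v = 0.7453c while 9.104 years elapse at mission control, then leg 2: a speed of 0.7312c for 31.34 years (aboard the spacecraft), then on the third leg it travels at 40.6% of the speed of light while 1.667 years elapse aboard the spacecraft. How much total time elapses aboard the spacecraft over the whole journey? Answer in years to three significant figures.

τ = 39.1 years

Leg 1: γ = 1/√(1 − 0.7453²) = 1/√0.4445 = 1.500; τ_1 = 9.104/1.500 = 6.070 years.
Leg 2: 31.34 years is already measured aboard the spacecraft.
Leg 3: 1.667 years is already measured aboard the spacecraft.
Total: 6.070 + 31.34 + 1.667 years.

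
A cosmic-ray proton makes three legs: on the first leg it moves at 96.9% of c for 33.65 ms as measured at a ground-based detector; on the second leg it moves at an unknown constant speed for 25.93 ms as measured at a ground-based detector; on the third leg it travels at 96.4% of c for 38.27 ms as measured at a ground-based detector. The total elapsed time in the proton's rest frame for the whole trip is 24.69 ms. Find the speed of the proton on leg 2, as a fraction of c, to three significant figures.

Leg 1: β = 0.969; γ = 1/√(1 − 0.969²) = 1/√0.06104 = 4.048; τ_1 = 33.65/4.048 = 8.314 ms.
Leg 2: speed unknown; τ_2 = 25.93/γ_2.
Leg 3: β = 0.964; γ = 1/√(1 − 0.964²) = 1/√0.07070 = 3.761; τ_3 = 38.27/3.761 = 10.18 ms.
Total proper time: 8.314 + τ_2 + 10.18 = 24.69, so τ_2 = 24.69 − 18.49 = 6.200 ms.
γ_2 = 25.93/6.200 = 4.182; β = √(1 − 1/γ²) = √0.9428.

β = 0.971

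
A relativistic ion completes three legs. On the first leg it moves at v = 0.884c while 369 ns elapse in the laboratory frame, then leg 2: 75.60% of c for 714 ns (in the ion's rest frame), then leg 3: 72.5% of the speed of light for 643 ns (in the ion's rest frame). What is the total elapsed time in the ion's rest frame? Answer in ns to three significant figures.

τ = 1530 ns

Leg 1: γ = 1/√(1 − 0.884²) = 1/√0.2185 = 2.139; τ_1 = 369/2.139 = 172.5 ns.
Leg 2: 714 ns is already measured in the ion's rest frame.
Leg 3: 643 ns is already measured in the ion's rest frame.
Total: 172.5 + 714.0 + 643.0 ns.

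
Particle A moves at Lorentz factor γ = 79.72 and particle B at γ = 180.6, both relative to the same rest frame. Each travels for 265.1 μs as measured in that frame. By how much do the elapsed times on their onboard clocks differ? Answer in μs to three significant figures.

A: γ = 79.72; τ_A = 265.1/79.72 = 3.325 μs.
B: γ = 180.6; τ_B = 265.1/180.6 = 1.468 μs.

|τ_A − τ_B| = 1.86 μs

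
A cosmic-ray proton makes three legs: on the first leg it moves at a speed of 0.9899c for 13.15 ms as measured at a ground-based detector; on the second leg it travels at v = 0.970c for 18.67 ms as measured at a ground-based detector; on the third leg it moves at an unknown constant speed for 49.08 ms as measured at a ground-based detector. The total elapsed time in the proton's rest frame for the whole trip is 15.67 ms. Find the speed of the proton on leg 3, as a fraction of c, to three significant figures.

β = 0.982

Leg 1: γ = 1/√(1 − 0.9899²) = 1/√0.02010 = 7.054; τ_1 = 13.15/7.054 = 1.864 ms.
Leg 2: γ = 1/√(1 − 0.970²) = 1/√0.05910 = 4.113; τ_2 = 18.67/4.113 = 4.539 ms.
Leg 3: speed unknown; τ_3 = 49.08/γ_3.
Total proper time: 1.864 + 4.539 + τ_3 = 15.67, so τ_3 = 15.67 − 6.403 = 9.267 ms.
γ_3 = 49.08/9.267 = 5.296; β = √(1 − 1/γ²) = √0.9643.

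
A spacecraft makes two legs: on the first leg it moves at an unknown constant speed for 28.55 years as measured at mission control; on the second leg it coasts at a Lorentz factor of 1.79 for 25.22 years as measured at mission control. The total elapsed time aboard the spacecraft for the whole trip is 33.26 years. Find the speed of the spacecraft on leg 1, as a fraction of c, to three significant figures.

Leg 1: speed unknown; τ_1 = 28.55/γ_1.
Leg 2: γ = 1.79; τ_2 = 25.22/1.790 = 14.09 years.
Total proper time: τ_1 + 14.09 = 33.26, so τ_1 = 33.26 − 14.09 = 19.17 years.
γ_1 = 28.55/19.17 = 1.489; β = √(1 − 1/γ²) = √0.5491.

β = 0.741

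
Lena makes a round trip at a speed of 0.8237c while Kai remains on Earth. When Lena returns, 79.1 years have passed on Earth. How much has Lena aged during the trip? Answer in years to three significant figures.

γ = 1/√(1 − 0.8237²) = 1/√0.3215 = 1.764
Lena's clock measures proper time along the trip: τ = Δt/γ = 79.1/1.764 years.

τ = 44.9 years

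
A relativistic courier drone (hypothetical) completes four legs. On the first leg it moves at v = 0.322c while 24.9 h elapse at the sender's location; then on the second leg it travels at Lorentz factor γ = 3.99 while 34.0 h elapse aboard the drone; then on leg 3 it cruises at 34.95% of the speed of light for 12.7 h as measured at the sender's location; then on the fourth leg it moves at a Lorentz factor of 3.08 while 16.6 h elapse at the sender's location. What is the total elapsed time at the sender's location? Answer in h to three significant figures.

Leg 1: 24.9 h is already measured at the sender's location.
Leg 2: γ = 3.99; Δt_2 = 3.990 × 34.0 = 135.7 h.
Leg 3: 12.7 h is already measured at the sender's location.
Leg 4: 16.6 h is already measured at the sender's location.
Total: 24.90 + 135.7 + 12.70 + 16.60 h.

Δt = 190 h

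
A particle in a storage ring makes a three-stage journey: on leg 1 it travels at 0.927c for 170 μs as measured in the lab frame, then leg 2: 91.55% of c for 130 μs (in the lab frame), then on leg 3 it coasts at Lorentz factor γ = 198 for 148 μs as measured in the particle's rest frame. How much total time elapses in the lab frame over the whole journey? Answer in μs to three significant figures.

Δt = 2.96×10⁴ μs

Leg 1: 170 μs is already measured in the lab frame.
Leg 2: 130 μs is already measured in the lab frame.
Leg 3: γ = 198; Δt_3 = 198.0 × 148 = 2.930×10⁴ μs.
Total: 170.0 + 130.0 + 2.930×10⁴ μs.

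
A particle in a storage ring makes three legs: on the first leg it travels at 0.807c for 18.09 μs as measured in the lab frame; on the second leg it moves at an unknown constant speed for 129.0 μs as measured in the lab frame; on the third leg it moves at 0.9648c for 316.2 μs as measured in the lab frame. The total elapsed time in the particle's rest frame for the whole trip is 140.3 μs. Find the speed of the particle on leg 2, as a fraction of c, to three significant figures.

Leg 1: γ = 1/√(1 − 0.807²) = 1/√0.3488 = 1.693; τ_1 = 18.09/1.693 = 10.68 μs.
Leg 2: speed unknown; τ_2 = 129.0/γ_2.
Leg 3: γ = 1/√(1 − 0.9648²) = 1/√0.06916 = 3.803; τ_3 = 316.2/3.803 = 83.16 μs.
Total proper time: 10.68 + τ_2 + 83.16 = 140.3, so τ_2 = 140.3 − 93.84 = 46.46 μs.
γ_2 = 129.0/46.46 = 2.777; β = √(1 − 1/γ²) = √0.8703.

β = 0.933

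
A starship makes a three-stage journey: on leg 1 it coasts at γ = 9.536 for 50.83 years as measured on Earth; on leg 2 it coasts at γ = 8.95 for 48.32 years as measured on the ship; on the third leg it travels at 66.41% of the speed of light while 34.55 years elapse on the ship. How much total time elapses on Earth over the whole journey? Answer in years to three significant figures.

Δt = 530 years

Leg 1: 50.83 years is already measured on Earth.
Leg 2: γ = 8.95; Δt_2 = 8.950 × 48.32 = 432.5 years.
Leg 3: β = 0.6641; γ = 1/√(1 − 0.6641²) = 1/√0.5590 = 1.338; Δt_3 = 1.338 × 34.55 = 46.21 years.
Total: 50.83 + 432.5 + 46.21 years.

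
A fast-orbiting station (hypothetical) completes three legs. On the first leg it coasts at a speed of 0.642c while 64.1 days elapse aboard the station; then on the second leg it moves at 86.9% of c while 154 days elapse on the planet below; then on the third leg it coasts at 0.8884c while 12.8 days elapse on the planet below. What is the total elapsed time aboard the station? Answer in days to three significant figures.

τ = 146 days

Leg 1: 64.1 days is already measured aboard the station.
Leg 2: β = 0.869; γ = 1/√(1 − 0.869²) = 1/√0.2448 = 2.021; τ_2 = 154/2.021 = 76.20 days.
Leg 3: γ = 1/√(1 − 0.8884²) = 1/√0.2107 = 2.178; τ_3 = 12.8/2.178 = 5.876 days.
Total: 64.10 + 76.20 + 5.876 days.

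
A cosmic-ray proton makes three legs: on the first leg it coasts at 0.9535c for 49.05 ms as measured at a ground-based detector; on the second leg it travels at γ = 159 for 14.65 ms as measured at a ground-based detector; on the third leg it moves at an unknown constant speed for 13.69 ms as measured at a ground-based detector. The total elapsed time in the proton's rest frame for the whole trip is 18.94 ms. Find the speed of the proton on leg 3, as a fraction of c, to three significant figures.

Leg 1: γ = 1/√(1 − 0.9535²) = 1/√0.09084 = 3.318; τ_1 = 49.05/3.318 = 14.78 ms.
Leg 2: γ = 159; τ_2 = 14.65/159.0 = 0.09214 ms.
Leg 3: speed unknown; τ_3 = 13.69/γ_3.
Total proper time: 14.78 + 0.09214 + τ_3 = 18.94, so τ_3 = 18.94 − 14.88 = 4.065 ms.
γ_3 = 13.69/4.065 = 3.368; β = √(1 − 1/γ²) = √0.9119.

β = 0.955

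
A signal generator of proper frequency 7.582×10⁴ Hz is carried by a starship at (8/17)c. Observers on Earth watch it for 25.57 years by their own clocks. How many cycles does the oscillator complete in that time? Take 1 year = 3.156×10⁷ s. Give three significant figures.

N = 5.40×10¹³

γ = 1/√(1 − (8/17)²) = 17/15 ≈ 1.133
During 25.57 years of lab time, the oscillator's proper time advances by τ = Δt/γ = 25.57/1.133 = 22.56 years = 7.120×10⁸ s.
N = f × τ = 7.582×10⁴ × 7.120×10⁸ = 5.399×10¹³.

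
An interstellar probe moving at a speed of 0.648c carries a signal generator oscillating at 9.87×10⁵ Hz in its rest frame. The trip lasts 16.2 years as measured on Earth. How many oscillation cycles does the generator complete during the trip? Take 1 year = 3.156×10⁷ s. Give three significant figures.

N = 3.84×10¹⁴

γ = 1/√(1 − 0.648²) = 1/√0.5801 = 1.313
The oscillator's own cycle count is N = f × τ where τ is the proper time aboard the probe. τ = Δt/γ = 16.2/1.313 = 12.34 years = 3.894×10⁸ s.
N = 9.87×10⁵ × 3.894×10⁸ = 3.843×10¹⁴.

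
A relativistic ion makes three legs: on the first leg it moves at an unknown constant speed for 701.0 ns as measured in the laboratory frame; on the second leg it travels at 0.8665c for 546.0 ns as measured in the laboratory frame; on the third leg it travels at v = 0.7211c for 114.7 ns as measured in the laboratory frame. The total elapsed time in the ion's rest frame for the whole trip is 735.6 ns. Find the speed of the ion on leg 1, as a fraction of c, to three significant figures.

β = 0.837

Leg 1: speed unknown; τ_1 = 701.0/γ_1.
Leg 2: γ = 1/√(1 − 0.8665²) = 1/√0.2492 = 2.003; τ_2 = 546.0/2.003 = 272.6 ns.
Leg 3: γ = 1/√(1 − 0.7211²) = 1/√0.4800 = 1.443; τ_3 = 114.7/1.443 = 79.47 ns.
Total proper time: τ_1 + 272.6 + 79.47 = 735.6, so τ_1 = 735.6 − 352.0 = 383.6 ns.
γ_1 = 701.0/383.6 = 1.828; β = √(1 − 1/γ²) = √0.7006.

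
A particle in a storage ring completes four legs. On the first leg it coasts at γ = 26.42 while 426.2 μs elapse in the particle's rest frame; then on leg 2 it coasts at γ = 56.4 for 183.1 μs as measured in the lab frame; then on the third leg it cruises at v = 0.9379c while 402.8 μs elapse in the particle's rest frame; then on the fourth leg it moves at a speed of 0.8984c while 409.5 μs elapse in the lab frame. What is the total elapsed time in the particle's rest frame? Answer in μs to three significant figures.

Leg 1: 426.2 μs is already measured in the particle's rest frame.
Leg 2: γ = 56.4; τ_2 = 183.1/56.40 = 3.246 μs.
Leg 3: 402.8 μs is already measured in the particle's rest frame.
Leg 4: γ = 1/√(1 − 0.8984²) = 1/√0.1929 = 2.277; τ_4 = 409.5/2.277 = 179.8 μs.
Total: 426.2 + 3.246 + 402.8 + 179.8 μs.

τ = 1010 μs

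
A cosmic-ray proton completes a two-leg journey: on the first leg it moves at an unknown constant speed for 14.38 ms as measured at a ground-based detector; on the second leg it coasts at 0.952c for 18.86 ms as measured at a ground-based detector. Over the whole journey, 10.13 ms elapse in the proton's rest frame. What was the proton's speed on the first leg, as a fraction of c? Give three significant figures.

Leg 1: speed unknown; τ_1 = 14.38/γ_1.
Leg 2: γ = 1/√(1 − 0.952²) = 1/√0.09370 = 3.267; τ_2 = 18.86/3.267 = 5.773 ms.
Total proper time: τ_1 + 5.773 = 10.13, so τ_1 = 10.13 − 5.773 = 4.357 ms.
γ_1 = 14.38/4.357 = 3.300; β = √(1 − 1/γ²) = √0.9082.

β = 0.953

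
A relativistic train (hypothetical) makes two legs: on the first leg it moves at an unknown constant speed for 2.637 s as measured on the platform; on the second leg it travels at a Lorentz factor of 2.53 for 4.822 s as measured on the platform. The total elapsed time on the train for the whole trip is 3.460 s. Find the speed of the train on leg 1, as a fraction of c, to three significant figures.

Leg 1: speed unknown; τ_1 = 2.637/γ_1.
Leg 2: γ = 2.53; τ_2 = 4.822/2.530 = 1.906 s.
Total proper time: τ_1 + 1.906 = 3.460, so τ_1 = 3.460 − 1.906 = 1.554 s.
γ_1 = 2.637/1.554 = 1.697; β = √(1 − 1/γ²) = √0.6527.

β = 0.808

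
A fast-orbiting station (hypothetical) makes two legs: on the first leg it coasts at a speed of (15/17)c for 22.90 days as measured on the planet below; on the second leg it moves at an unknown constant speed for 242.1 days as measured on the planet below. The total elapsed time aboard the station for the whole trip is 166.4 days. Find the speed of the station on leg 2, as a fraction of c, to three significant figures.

Leg 1: γ = 1/√(1 − (15/17)²) = 17/8 = 2.125; τ_1 = 22.90/2.125 = 10.78 days.
Leg 2: speed unknown; τ_2 = 242.1/γ_2.
Total proper time: 10.78 + τ_2 = 166.4, so τ_2 = 166.4 − 10.78 = 155.6 days.
γ_2 = 242.1/155.6 = 1.556; β = √(1 − 1/γ²) = √0.5868.

β = 0.766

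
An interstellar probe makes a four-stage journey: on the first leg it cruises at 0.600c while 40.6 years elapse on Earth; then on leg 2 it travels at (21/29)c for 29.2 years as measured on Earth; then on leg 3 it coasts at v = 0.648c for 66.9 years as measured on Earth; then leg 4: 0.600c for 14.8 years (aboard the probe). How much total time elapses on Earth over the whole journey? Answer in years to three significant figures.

Δt = 155 years

Leg 1: 40.6 years is already measured on Earth.
Leg 2: 29.2 years is already measured on Earth.
Leg 3: 66.9 years is already measured on Earth.
Leg 4: γ = 1/√(1 − 0.600²) = 5/4 = 1.250; Δt_4 = 1.250 × 14.8 = 18.50 years.
Total: 40.60 + 29.20 + 66.90 + 18.50 years.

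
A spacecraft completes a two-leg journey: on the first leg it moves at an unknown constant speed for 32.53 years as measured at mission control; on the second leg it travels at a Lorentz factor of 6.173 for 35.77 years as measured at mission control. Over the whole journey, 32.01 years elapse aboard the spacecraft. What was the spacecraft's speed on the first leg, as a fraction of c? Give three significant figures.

Leg 1: speed unknown; τ_1 = 32.53/γ_1.
Leg 2: γ = 6.173; τ_2 = 35.77/6.173 = 5.795 years.
Total proper time: τ_1 + 5.795 = 32.01, so τ_1 = 32.01 − 5.795 = 26.22 years.
γ_1 = 32.53/26.22 = 1.241; β = √(1 − 1/γ²) = √0.3506.

β = 0.592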